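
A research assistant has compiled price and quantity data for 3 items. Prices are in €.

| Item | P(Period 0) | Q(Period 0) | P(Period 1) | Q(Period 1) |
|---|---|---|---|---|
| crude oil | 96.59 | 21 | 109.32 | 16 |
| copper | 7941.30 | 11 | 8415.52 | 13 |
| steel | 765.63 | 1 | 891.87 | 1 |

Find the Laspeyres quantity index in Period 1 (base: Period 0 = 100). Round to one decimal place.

Laspeyres quantity index uses base-period prices as weights.
ΣP(Period 0)·Q(Period 1) = 96.59×16 + 7941.30×13 + 765.63×1 = 1545.44 + 103236.9 + 765.63 = 105547.97
ΣP(Period 0)·Q(Period 0) = 96.59×21 + 7941.30×11 + 765.63×1 = 2028.39 + 87354.3 + 765.63 = 90148.32
Index = 105547.97 / 90148.32 × 100 = 117.0826

117.1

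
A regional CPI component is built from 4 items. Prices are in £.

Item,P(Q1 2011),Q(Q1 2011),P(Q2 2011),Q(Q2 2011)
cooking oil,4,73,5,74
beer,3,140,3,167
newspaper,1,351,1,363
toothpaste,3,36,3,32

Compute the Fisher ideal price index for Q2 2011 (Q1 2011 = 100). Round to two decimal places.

Laspeyres component (base-period weights):
ΣP(Q2 2011)Q(Q1 2011) = 5×73 + 3×140 + 1×351 + 3×36 = 365 + 420 + 351 + 108 = 1244
ΣP(Q1 2011)Q(Q1 2011) = 4×73 + 3×140 + 1×351 + 3×36 = 292 + 420 + 351 + 108 = 1171
L = 1244 / 1171 × 100 = 106.2340
Paasche component (current-period weights):
ΣP(Q2 2011)Q(Q2 2011) = 5×74 + 3×167 + 1×363 + 3×32 = 370 + 501 + 363 + 96 = 1330
ΣP(Q1 2011)Q(Q2 2011) = 4×74 + 3×167 + 1×363 + 3×32 = 296 + 501 + 363 + 96 = 1256
P = 1330 / 1256 × 100 = 105.8917
Fisher = √(L × P) = √(106.2340 × 105.8917) = 106.0627

106.06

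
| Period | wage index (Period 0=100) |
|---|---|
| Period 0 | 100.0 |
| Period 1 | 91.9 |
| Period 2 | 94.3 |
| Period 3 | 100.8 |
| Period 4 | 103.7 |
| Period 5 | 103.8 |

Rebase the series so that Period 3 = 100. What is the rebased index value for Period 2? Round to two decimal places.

93.55

Rebased(Period 2) = 94.3 / 100.8 × 100 = 93.5516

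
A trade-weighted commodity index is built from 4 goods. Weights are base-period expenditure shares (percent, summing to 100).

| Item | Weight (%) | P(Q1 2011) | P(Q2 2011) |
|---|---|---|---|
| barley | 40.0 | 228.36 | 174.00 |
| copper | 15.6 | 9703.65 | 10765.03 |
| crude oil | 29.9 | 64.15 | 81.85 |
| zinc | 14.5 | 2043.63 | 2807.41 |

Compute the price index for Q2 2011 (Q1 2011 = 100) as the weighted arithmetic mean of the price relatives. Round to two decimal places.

barley: 40.0 × (174.00/228.36) = 40.0 × 0.761955 = 30.4782
copper: 15.6 × (10765.03/9703.65) = 15.6 × 1.109379 = 17.3063
crude oil: 29.9 × (81.85/64.15) = 29.9 × 1.275916 = 38.1499
zinc: 14.5 × (2807.41/2043.63) = 14.5 × 1.373737 = 19.9192
Index = Σ wᵢ·(p₁ᵢ/p₀ᵢ) = 30.4782 + 17.3063 + 38.1499 + 19.9192 = 105.8536

105.85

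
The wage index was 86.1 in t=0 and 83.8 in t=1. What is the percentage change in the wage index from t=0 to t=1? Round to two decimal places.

Change = (83.8 − 86.1) / 86.1 × 100
       = -2.3 / 86.1 × 100 = -2.6713%

-2.67%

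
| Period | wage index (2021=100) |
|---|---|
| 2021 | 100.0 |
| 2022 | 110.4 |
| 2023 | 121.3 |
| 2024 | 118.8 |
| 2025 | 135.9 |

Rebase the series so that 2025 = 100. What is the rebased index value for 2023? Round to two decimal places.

89.26

Rebased(2023) = 121.3 / 135.9 × 100 = 89.2568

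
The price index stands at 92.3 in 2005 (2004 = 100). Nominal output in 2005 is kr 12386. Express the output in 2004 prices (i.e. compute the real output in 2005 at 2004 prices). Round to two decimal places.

13419.28

Real = Nominal ÷ (Index/100) = 12386 ÷ (92.3/100)
     = 12386 ÷ 0.923 = 13419.2849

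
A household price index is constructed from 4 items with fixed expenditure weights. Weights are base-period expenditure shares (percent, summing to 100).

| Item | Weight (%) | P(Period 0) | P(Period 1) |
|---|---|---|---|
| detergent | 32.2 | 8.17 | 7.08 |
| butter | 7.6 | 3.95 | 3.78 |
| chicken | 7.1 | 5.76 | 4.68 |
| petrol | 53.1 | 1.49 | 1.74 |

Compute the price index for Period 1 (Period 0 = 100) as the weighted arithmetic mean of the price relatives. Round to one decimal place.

detergent: 32.2 × (7.08/8.17) = 32.2 × 0.866585 = 27.9040
butter: 7.6 × (3.78/3.95) = 7.6 × 0.956962 = 7.2729
chicken: 7.1 × (4.68/5.76) = 7.1 × 0.812500 = 5.7687
petrol: 53.1 × (1.74/1.49) = 53.1 × 1.167785 = 62.0094
Index = Σ wᵢ·(p₁ᵢ/p₀ᵢ) = 27.9040 + 7.2729 + 5.7687 + 62.0094 = 102.9551

103.0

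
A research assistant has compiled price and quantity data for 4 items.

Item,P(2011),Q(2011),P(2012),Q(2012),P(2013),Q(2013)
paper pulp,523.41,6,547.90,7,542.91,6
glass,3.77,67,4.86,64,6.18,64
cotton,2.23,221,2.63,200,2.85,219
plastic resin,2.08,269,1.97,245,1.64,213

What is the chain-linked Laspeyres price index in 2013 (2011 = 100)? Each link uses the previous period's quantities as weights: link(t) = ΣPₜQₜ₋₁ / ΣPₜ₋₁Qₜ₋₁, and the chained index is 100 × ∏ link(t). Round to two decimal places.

106.53

Link 2011→2012:
ΣP(2012)Q(2011) = 547.90×6 + 4.86×67 + 2.63×221 + 1.97×269 = 3287.4 + 325.62 + 581.23 + 529.93 = 4724.18
ΣP(2011)Q(2011) = 523.41×6 + 3.77×67 + 2.23×221 + 2.08×269 = 3140.46 + 252.59 + 492.83 + 559.52 = 4445.4
link = 4724.18/4445.4 = 1.062712
Link 2012→2013:
ΣP(2013)Q(2012) = 542.91×7 + 6.18×64 + 2.85×200 + 1.64×245 = 3800.37 + 395.52 + 570 + 401.8 = 5167.69
ΣP(2012)Q(2012) = 547.90×7 + 4.86×64 + 2.63×200 + 1.97×245 = 3835.3 + 311.04 + 526 + 482.65 = 5154.99
link = 5167.69/5154.99 = 1.002464
Chained index = 100 × 1.062712 × 1.002464 = 106.5330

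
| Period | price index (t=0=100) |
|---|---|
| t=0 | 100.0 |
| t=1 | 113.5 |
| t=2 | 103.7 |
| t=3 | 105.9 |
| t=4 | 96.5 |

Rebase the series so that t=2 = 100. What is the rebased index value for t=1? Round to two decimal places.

109.45

Rebased(t=1) = 113.5 / 103.7 × 100 = 109.4503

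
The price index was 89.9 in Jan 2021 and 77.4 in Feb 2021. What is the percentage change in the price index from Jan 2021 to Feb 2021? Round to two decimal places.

-13.90%

Change = (77.4 − 89.9) / 89.9 × 100
       = -12.5 / 89.9 × 100 = -13.9043%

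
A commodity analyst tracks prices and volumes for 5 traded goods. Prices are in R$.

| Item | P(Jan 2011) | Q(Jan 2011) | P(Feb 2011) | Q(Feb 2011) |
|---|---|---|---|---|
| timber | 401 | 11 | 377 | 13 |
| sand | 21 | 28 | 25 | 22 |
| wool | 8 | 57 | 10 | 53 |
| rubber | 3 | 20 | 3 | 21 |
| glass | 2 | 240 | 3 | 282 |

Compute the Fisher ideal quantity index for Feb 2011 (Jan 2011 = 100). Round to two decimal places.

Laspeyres component (base-period weights):
ΣP(Jan 2011)Q(Feb 2011) = 401×13 + 21×22 + 8×53 + 3×21 + 2×282 = 5213 + 462 + 424 + 63 + 564 = 6726
ΣP(Jan 2011)Q(Jan 2011) = 401×11 + 21×28 + 8×57 + 3×20 + 2×240 = 4411 + 588 + 456 + 60 + 480 = 5995
L = 6726 / 5995 × 100 = 112.1935
Paasche component (current-period weights):
ΣP(Feb 2011)Q(Feb 2011) = 377×13 + 25×22 + 10×53 + 3×21 + 3×282 = 4901 + 550 + 530 + 63 + 846 = 6890
ΣP(Feb 2011)Q(Jan 2011) = 377×11 + 25×28 + 10×57 + 3×20 + 3×240 = 4147 + 700 + 570 + 60 + 720 = 6197
P = 6890 / 6197 × 100 = 111.1828
Fisher = √(L × P) = √(112.1935 × 111.1828) = 111.6870

111.69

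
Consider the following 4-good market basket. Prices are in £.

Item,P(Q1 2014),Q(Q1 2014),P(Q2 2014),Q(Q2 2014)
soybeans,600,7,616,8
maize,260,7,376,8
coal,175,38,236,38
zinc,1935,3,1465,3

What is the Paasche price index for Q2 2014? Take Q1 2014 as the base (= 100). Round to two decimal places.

110.16

Paasche price index uses current-period quantities as weights.
ΣP(Q2 2014)·Q(Q2 2014) = 616×8 + 376×8 + 236×38 + 1465×3 = 4928 + 3008 + 8968 + 4395 = 21299
ΣP(Q1 2014)·Q(Q2 2014) = 600×8 + 260×8 + 175×38 + 1935×3 = 4800 + 2080 + 6650 + 5805 = 19335
Index = 21299 / 19335 × 100 = 110.1577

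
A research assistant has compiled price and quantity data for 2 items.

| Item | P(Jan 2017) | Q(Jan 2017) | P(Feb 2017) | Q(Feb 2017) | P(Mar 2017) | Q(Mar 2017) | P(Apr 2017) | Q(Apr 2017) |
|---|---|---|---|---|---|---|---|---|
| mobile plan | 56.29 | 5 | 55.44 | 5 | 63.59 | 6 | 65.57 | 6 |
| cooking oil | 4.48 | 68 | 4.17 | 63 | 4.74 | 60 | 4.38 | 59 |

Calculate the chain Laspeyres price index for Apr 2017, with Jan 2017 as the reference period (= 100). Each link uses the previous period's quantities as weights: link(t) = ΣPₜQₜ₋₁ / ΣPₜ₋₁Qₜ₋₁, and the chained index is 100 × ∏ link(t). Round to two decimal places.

107.67

Link Jan 2017→Feb 2017:
ΣP(Feb 2017)Q(Jan 2017) = 55.44×5 + 4.17×68 = 277.2 + 283.56 = 560.76
ΣP(Jan 2017)Q(Jan 2017) = 56.29×5 + 4.48×68 = 281.45 + 304.64 = 586.09
link = 560.76/586.09 = 0.956781
Link Feb 2017→Mar 2017:
ΣP(Mar 2017)Q(Feb 2017) = 63.59×5 + 4.74×63 = 317.95 + 298.62 = 616.57
ΣP(Feb 2017)Q(Feb 2017) = 55.44×5 + 4.17×63 = 277.2 + 262.71 = 539.91
link = 616.57/539.91 = 1.141987
Link Mar 2017→Apr 2017:
ΣP(Apr 2017)Q(Mar 2017) = 65.57×6 + 4.38×60 = 393.42 + 262.8 = 656.22
ΣP(Mar 2017)Q(Mar 2017) = 63.59×6 + 4.74×60 = 381.54 + 284.4 = 665.94
link = 656.22/665.94 = 0.985404
Chained index = 100 × 0.956781 × 1.141987 × 0.985404 = 107.6684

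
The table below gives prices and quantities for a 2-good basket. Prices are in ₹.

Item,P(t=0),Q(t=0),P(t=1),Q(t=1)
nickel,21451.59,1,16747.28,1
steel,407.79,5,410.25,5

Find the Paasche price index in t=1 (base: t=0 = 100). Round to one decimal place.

80.0

Paasche price index uses current-period quantities as weights.
ΣP(t=1)·Q(t=1) = 16747.28×1 + 410.25×5 = 16747.28 + 2051.25 = 18798.53
ΣP(t=0)·Q(t=1) = 21451.59×1 + 407.79×5 = 21451.59 + 2038.95 = 23490.54
Index = 18798.53 / 23490.54 × 100 = 80.0260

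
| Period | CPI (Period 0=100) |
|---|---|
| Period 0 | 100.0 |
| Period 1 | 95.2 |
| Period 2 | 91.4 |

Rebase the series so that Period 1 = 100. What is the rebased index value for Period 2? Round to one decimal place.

Rebased(Period 2) = 91.4 / 95.2 × 100 = 96.0084

96.0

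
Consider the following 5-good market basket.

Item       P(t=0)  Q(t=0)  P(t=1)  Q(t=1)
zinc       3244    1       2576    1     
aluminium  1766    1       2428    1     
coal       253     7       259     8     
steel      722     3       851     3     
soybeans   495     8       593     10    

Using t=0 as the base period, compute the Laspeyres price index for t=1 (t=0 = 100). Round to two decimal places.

Laspeyres price index uses base-period quantities as weights.
ΣP(t=1)·Q(t=0) = 2576×1 + 2428×1 + 259×7 + 851×3 + 593×8 = 2576 + 2428 + 1813 + 2553 + 4744 = 14114
ΣP(t=0)·Q(t=0) = 3244×1 + 1766×1 + 253×7 + 722×3 + 495×8 = 3244 + 1766 + 1771 + 2166 + 3960 = 12907
Index = 14114 / 12907 × 100 = 109.3515

109.35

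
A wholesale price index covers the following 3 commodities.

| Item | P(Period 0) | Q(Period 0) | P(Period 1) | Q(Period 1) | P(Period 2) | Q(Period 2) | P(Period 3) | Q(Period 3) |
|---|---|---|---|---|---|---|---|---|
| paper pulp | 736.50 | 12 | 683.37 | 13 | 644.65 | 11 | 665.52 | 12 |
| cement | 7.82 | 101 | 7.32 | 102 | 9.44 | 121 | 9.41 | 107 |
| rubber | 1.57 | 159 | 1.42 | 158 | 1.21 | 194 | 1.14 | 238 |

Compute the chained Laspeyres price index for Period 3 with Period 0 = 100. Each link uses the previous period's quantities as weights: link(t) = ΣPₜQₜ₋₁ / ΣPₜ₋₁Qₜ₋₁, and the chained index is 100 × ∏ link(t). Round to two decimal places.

92.03

Link Period 0→Period 1:
ΣP(Period 1)Q(Period 0) = 683.37×12 + 7.32×101 + 1.42×159 = 8200.44 + 739.32 + 225.78 = 9165.54
ΣP(Period 0)Q(Period 0) = 736.50×12 + 7.82×101 + 1.57×159 = 8838 + 789.82 + 249.63 = 9877.45
link = 9165.54/9877.45 = 0.927926
Link Period 1→Period 2:
ΣP(Period 2)Q(Period 1) = 644.65×13 + 9.44×102 + 1.21×158 = 8380.45 + 962.88 + 191.18 = 9534.51
ΣP(Period 1)Q(Period 1) = 683.37×13 + 7.32×102 + 1.42×158 = 8883.81 + 746.64 + 224.36 = 9854.81
link = 9534.51/9854.81 = 0.967498
Link Period 2→Period 3:
ΣP(Period 3)Q(Period 2) = 665.52×11 + 9.41×121 + 1.14×194 = 7320.72 + 1138.61 + 221.16 = 8680.49
ΣP(Period 2)Q(Period 2) = 644.65×11 + 9.44×121 + 1.21×194 = 7091.15 + 1142.24 + 234.74 = 8468.13
link = 8680.49/8468.13 = 1.025078
Chained index = 100 × 0.927926 × 0.967498 × 1.025078 = 92.0280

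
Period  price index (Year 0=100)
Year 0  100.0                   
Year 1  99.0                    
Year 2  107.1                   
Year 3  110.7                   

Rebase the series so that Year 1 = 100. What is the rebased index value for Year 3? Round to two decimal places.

Rebased(Year 3) = 110.7 / 99.0 × 100 = 111.8182

111.82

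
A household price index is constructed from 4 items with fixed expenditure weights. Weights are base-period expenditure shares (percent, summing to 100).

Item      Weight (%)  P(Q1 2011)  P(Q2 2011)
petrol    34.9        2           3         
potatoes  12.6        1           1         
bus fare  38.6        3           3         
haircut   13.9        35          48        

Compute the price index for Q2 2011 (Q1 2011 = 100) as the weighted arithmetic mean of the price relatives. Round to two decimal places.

122.61

petrol: 34.9 × (3/2) = 34.9 × 1.500000 = 52.3500
potatoes: 12.6 × (1/1) = 12.6 × 1.000000 = 12.6000
bus fare: 38.6 × (3/3) = 38.6 × 1.000000 = 38.6000
haircut: 13.9 × (48/35) = 13.9 × 1.371429 = 19.0629
Index = Σ wᵢ·(p₁ᵢ/p₀ᵢ) = 52.3500 + 12.6000 + 38.6000 + 19.0629 = 122.6129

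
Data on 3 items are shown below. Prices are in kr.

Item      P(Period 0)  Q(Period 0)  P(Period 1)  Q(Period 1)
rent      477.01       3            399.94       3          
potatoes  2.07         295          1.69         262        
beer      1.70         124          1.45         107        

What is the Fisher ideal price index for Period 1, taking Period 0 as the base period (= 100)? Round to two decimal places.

83.40

Laspeyres component (base-period weights):
ΣP(Period 1)Q(Period 0) = 399.94×3 + 1.69×295 + 1.45×124 = 1199.82 + 498.55 + 179.8 = 1878.17
ΣP(Period 0)Q(Period 0) = 477.01×3 + 2.07×295 + 1.70×124 = 1431.03 + 610.65 + 210.8 = 2252.48
L = 1878.17 / 2252.48 × 100 = 83.3823
Paasche component (current-period weights):
ΣP(Period 1)Q(Period 1) = 399.94×3 + 1.69×262 + 1.45×107 = 1199.82 + 442.78 + 155.15 = 1797.75
ΣP(Period 0)Q(Period 1) = 477.01×3 + 2.07×262 + 1.70×107 = 1431.03 + 542.34 + 181.9 = 2155.27
P = 1797.75 / 2155.27 × 100 = 83.4118
Fisher = √(L × P) = √(83.3823 × 83.4118) = 83.3971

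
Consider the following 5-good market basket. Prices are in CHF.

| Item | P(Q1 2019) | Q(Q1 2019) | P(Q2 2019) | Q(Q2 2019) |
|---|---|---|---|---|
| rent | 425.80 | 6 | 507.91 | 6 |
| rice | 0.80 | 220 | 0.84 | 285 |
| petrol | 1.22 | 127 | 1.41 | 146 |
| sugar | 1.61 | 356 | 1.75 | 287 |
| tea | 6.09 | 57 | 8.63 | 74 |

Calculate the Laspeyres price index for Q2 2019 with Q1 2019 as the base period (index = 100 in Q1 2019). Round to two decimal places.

118.92

Laspeyres price index uses base-period quantities as weights.
ΣP(Q2 2019)·Q(Q1 2019) = 507.91×6 + 0.84×220 + 1.41×127 + 1.75×356 + 8.63×57 = 3047.46 + 184.8 + 179.07 + 623 + 491.91 = 4526.24
ΣP(Q1 2019)·Q(Q1 2019) = 425.80×6 + 0.80×220 + 1.22×127 + 1.61×356 + 6.09×57 = 2554.8 + 176 + 154.94 + 573.16 + 347.13 = 3806.03
Index = 4526.24 / 3806.03 × 100 = 118.9229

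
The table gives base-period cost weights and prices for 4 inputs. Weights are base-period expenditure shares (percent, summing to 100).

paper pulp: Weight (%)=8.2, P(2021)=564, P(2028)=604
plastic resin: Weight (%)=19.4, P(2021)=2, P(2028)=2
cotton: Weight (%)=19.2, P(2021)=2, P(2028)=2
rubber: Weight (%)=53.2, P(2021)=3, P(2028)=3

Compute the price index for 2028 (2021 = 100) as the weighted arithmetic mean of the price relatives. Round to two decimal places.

100.58

paper pulp: 8.2 × (604/564) = 8.2 × 1.070922 = 8.7816
plastic resin: 19.4 × (2/2) = 19.4 × 1.000000 = 19.4000
cotton: 19.2 × (2/2) = 19.2 × 1.000000 = 19.2000
rubber: 53.2 × (3/3) = 53.2 × 1.000000 = 53.2000
Index = Σ wᵢ·(p₁ᵢ/p₀ᵢ) = 8.7816 + 19.4000 + 19.2000 + 53.2000 = 100.5816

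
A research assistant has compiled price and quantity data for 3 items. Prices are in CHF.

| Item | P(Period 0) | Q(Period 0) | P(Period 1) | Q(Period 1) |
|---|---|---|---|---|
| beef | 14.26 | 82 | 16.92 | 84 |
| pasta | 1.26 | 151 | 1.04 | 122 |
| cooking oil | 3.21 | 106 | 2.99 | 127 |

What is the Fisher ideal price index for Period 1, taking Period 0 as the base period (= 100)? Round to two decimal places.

109.55

Laspeyres component (base-period weights):
ΣP(Period 1)Q(Period 0) = 16.92×82 + 1.04×151 + 2.99×106 = 1387.44 + 157.04 + 316.94 = 1861.42
ΣP(Period 0)Q(Period 0) = 14.26×82 + 1.26×151 + 3.21×106 = 1169.32 + 190.26 + 340.26 = 1699.84
L = 1861.42 / 1699.84 × 100 = 109.5056
Paasche component (current-period weights):
ΣP(Period 1)Q(Period 1) = 16.92×84 + 1.04×122 + 2.99×127 = 1421.28 + 126.88 + 379.73 = 1927.89
ΣP(Period 0)Q(Period 1) = 14.26×84 + 1.26×122 + 3.21×127 = 1197.84 + 153.72 + 407.67 = 1759.23
P = 1927.89 / 1759.23 × 100 = 109.5871
Fisher = √(L × P) = √(109.5056 × 109.5871) = 109.5464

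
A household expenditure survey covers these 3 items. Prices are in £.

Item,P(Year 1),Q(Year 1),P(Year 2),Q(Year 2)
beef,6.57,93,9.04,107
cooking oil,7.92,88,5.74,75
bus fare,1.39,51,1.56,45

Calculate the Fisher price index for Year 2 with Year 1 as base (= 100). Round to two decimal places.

105.65

Laspeyres component (base-period weights):
ΣP(Year 2)Q(Year 1) = 9.04×93 + 5.74×88 + 1.56×51 = 840.72 + 505.12 + 79.56 = 1425.4
ΣP(Year 1)Q(Year 1) = 6.57×93 + 7.92×88 + 1.39×51 = 611.01 + 696.96 + 70.89 = 1378.86
L = 1425.4 / 1378.86 × 100 = 103.3753
Paasche component (current-period weights):
ΣP(Year 2)Q(Year 2) = 9.04×107 + 5.74×75 + 1.56×45 = 967.28 + 430.5 + 70.2 = 1467.98
ΣP(Year 1)Q(Year 2) = 6.57×107 + 7.92×75 + 1.39×45 = 702.99 + 594 + 62.55 = 1359.54
P = 1467.98 / 1359.54 × 100 = 107.9762
Fisher = √(L × P) = √(103.3753 × 107.9762) = 105.6507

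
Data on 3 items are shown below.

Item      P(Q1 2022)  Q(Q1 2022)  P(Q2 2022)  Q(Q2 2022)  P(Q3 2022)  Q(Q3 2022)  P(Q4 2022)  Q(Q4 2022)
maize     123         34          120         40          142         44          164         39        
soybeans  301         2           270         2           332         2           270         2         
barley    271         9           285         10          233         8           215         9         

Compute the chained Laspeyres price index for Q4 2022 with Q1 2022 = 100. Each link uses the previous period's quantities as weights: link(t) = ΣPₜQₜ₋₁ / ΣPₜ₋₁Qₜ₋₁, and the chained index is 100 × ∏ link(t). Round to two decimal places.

Link Q1 2022→Q2 2022:
ΣP(Q2 2022)Q(Q1 2022) = 120×34 + 270×2 + 285×9 = 4080 + 540 + 2565 = 7185
ΣP(Q1 2022)Q(Q1 2022) = 123×34 + 301×2 + 271×9 = 4182 + 602 + 2439 = 7223
link = 7185/7223 = 0.994739
Link Q2 2022→Q3 2022:
ΣP(Q3 2022)Q(Q2 2022) = 142×40 + 332×2 + 233×10 = 5680 + 664 + 2330 = 8674
ΣP(Q2 2022)Q(Q2 2022) = 120×40 + 270×2 + 285×10 = 4800 + 540 + 2850 = 8190
link = 8674/8190 = 1.059096
Link Q3 2022→Q4 2022:
ΣP(Q4 2022)Q(Q3 2022) = 164×44 + 270×2 + 215×8 = 7216 + 540 + 1720 = 9476
ΣP(Q3 2022)Q(Q3 2022) = 142×44 + 332×2 + 233×8 = 6248 + 664 + 1864 = 8776
link = 9476/8776 = 1.079763
Chained index = 100 × 0.994739 × 1.059096 × 1.079763 = 113.7557

113.76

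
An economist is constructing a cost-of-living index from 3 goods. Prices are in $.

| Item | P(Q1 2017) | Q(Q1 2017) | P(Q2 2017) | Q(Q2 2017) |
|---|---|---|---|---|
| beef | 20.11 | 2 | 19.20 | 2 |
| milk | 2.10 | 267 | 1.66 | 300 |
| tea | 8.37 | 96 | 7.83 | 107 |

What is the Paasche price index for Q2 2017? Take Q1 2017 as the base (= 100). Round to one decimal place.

Paasche price index uses current-period quantities as weights.
ΣP(Q2 2017)·Q(Q2 2017) = 19.20×2 + 1.66×300 + 7.83×107 = 38.4 + 498 + 837.81 = 1374.21
ΣP(Q1 2017)·Q(Q2 2017) = 20.11×2 + 2.10×300 + 8.37×107 = 40.22 + 630 + 895.59 = 1565.81
Index = 1374.21 / 1565.81 × 100 = 87.7635

87.8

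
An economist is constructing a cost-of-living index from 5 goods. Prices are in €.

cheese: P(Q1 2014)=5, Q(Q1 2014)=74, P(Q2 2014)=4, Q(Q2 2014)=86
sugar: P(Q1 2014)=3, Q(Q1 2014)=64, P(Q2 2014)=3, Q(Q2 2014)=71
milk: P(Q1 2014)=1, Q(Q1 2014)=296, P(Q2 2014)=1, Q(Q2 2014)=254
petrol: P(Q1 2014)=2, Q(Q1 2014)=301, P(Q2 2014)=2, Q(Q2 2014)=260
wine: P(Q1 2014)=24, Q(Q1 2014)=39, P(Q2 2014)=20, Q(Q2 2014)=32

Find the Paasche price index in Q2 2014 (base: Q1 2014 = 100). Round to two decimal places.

Paasche price index uses current-period quantities as weights.
ΣP(Q2 2014)·Q(Q2 2014) = 4×86 + 3×71 + 1×254 + 2×260 + 20×32 = 344 + 213 + 254 + 520 + 640 = 1971
ΣP(Q1 2014)·Q(Q2 2014) = 5×86 + 3×71 + 1×254 + 2×260 + 24×32 = 430 + 213 + 254 + 520 + 768 = 2185
Index = 1971 / 2185 × 100 = 90.2059

90.21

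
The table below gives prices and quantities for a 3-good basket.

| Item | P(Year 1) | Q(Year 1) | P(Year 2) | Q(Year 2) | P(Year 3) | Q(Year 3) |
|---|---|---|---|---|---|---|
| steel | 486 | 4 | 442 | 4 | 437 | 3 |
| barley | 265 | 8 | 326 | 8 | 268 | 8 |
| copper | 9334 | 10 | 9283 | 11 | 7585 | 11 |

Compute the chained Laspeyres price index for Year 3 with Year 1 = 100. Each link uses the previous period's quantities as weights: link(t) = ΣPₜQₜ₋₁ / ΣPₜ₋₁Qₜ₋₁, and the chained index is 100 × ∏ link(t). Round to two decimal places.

Link Year 1→Year 2:
ΣP(Year 2)Q(Year 1) = 442×4 + 326×8 + 9283×10 = 1768 + 2608 + 92830 = 97206
ΣP(Year 1)Q(Year 1) = 486×4 + 265×8 + 9334×10 = 1944 + 2120 + 93340 = 97404
link = 97206/97404 = 0.997967
Link Year 2→Year 3:
ΣP(Year 3)Q(Year 2) = 437×4 + 268×8 + 7585×11 = 1748 + 2144 + 83435 = 87327
ΣP(Year 2)Q(Year 2) = 442×4 + 326×8 + 9283×11 = 1768 + 2608 + 102113 = 106489
link = 87327/106489 = 0.820057
Chained index = 100 × 0.997967 × 0.820057 = 81.8390

81.84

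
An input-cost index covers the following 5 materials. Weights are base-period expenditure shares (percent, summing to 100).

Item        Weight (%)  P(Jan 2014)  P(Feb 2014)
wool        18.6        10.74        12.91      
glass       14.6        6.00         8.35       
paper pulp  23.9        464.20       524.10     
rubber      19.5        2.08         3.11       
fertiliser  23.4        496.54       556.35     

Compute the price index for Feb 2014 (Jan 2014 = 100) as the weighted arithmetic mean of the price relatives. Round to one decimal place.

125.0

wool: 18.6 × (12.91/10.74) = 18.6 × 1.202048 = 22.3581
glass: 14.6 × (8.35/6.00) = 14.6 × 1.391667 = 20.3183
paper pulp: 23.9 × (524.10/464.20) = 23.9 × 1.129039 = 26.9840
rubber: 19.5 × (3.11/2.08) = 19.5 × 1.495192 = 29.1562
fertiliser: 23.4 × (556.35/496.54) = 23.4 × 1.120454 = 26.2186
Index = Σ wᵢ·(p₁ᵢ/p₀ᵢ) = 22.3581 + 20.3183 + 26.9840 + 29.1562 + 26.2186 = 125.0353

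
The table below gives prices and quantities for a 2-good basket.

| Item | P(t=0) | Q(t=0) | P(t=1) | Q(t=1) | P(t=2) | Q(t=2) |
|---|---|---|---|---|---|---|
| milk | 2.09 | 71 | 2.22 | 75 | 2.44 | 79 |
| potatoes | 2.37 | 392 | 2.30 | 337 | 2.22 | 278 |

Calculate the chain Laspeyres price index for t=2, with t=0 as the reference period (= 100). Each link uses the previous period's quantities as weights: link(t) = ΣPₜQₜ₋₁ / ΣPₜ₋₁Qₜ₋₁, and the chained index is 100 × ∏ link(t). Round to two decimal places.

97.22

Link t=0→t=1:
ΣP(t=1)Q(t=0) = 2.22×71 + 2.30×392 = 157.62 + 901.6 = 1059.22
ΣP(t=0)Q(t=0) = 2.09×71 + 2.37×392 = 148.39 + 929.04 = 1077.43
link = 1059.22/1077.43 = 0.983099
Link t=1→t=2:
ΣP(t=2)Q(t=1) = 2.44×75 + 2.22×337 = 183 + 748.14 = 931.14
ΣP(t=1)Q(t=1) = 2.22×75 + 2.30×337 = 166.5 + 775.1 = 941.6
link = 931.14/941.6 = 0.988891
Chained index = 100 × 0.983099 × 0.988891 = 97.2178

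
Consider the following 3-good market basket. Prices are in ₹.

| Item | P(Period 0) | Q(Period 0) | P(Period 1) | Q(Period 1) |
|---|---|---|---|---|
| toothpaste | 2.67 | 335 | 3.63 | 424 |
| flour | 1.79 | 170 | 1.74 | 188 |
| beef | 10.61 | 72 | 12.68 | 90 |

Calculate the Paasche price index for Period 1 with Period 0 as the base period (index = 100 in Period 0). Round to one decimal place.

124.1

Paasche price index uses current-period quantities as weights.
ΣP(Period 1)·Q(Period 1) = 3.63×424 + 1.74×188 + 12.68×90 = 1539.12 + 327.12 + 1141.2 = 3007.44
ΣP(Period 0)·Q(Period 1) = 2.67×424 + 1.79×188 + 10.61×90 = 1132.08 + 336.52 + 954.9 = 2423.5
Index = 3007.44 / 2423.5 × 100 = 124.0949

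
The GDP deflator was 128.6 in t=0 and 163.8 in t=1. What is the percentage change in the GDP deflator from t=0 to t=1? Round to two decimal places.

Change = (163.8 − 128.6) / 128.6 × 100
       = 35.2 / 128.6 × 100 = 27.3717%

27.37%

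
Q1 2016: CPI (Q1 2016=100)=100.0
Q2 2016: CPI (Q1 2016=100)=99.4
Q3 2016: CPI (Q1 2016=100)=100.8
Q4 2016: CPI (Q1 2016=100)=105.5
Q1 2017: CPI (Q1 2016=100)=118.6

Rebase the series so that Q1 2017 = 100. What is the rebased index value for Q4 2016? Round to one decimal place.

89.0

Rebased(Q4 2016) = 105.5 / 118.6 × 100 = 88.9545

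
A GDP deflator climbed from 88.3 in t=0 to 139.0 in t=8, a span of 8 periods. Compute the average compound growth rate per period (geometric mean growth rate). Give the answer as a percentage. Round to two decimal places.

5.84%

Growth factor = (139.0/88.3)^(1/8) = (1.574179)^(1/8) = 1.058356
Growth rate = 1.058356 − 1 = 0.058356 = 5.8356%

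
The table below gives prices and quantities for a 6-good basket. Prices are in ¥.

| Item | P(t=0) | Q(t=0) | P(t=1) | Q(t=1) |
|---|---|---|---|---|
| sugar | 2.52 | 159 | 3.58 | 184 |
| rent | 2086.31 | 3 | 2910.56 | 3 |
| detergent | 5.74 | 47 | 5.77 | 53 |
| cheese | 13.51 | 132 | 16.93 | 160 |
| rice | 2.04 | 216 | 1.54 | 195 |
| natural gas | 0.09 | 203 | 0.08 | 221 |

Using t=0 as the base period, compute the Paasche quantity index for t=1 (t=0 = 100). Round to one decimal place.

104.7

Paasche quantity index uses current-period prices as weights.
ΣP(t=1)·Q(t=1) = 3.58×184 + 2910.56×3 + 5.77×53 + 16.93×160 + 1.54×195 + 0.08×221 = 658.72 + 8731.68 + 305.81 + 2708.8 + 300.3 + 17.68 = 12722.99
ΣP(t=1)·Q(t=0) = 3.58×159 + 2910.56×3 + 5.77×47 + 16.93×132 + 1.54×216 + 0.08×203 = 569.22 + 8731.68 + 271.19 + 2234.76 + 332.64 + 16.24 = 12155.73
Index = 12722.99 / 12155.73 × 100 = 104.6666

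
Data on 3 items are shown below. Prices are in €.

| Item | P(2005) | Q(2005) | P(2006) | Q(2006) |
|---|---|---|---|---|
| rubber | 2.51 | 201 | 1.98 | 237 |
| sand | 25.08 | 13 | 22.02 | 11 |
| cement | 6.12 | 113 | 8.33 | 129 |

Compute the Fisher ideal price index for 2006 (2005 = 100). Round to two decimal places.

107.19

Laspeyres component (base-period weights):
ΣP(2006)Q(2005) = 1.98×201 + 22.02×13 + 8.33×113 = 397.98 + 286.26 + 941.29 = 1625.53
ΣP(2005)Q(2005) = 2.51×201 + 25.08×13 + 6.12×113 = 504.51 + 326.04 + 691.56 = 1522.11
L = 1625.53 / 1522.11 × 100 = 106.7945
Paasche component (current-period weights):
ΣP(2006)Q(2006) = 1.98×237 + 22.02×11 + 8.33×129 = 469.26 + 242.22 + 1074.57 = 1786.05
ΣP(2005)Q(2006) = 2.51×237 + 25.08×11 + 6.12×129 = 594.87 + 275.88 + 789.48 = 1660.23
P = 1786.05 / 1660.23 × 100 = 107.5785
Fisher = √(L × P) = √(106.7945 × 107.5785) = 107.1858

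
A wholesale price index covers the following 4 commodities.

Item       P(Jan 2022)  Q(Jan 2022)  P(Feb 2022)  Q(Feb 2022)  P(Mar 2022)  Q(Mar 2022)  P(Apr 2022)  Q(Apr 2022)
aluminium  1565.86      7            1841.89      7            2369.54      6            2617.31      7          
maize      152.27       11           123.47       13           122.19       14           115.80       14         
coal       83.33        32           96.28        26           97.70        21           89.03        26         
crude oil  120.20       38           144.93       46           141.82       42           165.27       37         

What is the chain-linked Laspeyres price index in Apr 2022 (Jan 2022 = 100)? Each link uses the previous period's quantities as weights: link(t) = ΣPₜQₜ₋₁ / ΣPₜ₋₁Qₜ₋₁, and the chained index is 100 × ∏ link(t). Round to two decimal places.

144.44

Link Jan 2022→Feb 2022:
ΣP(Feb 2022)Q(Jan 2022) = 1841.89×7 + 123.47×11 + 96.28×32 + 144.93×38 = 12893.23 + 1358.17 + 3080.96 + 5507.34 = 22839.7
ΣP(Jan 2022)Q(Jan 2022) = 1565.86×7 + 152.27×11 + 83.33×32 + 120.20×38 = 10961.02 + 1674.97 + 2666.56 + 4567.6 = 19870.15
link = 22839.7/19870.15 = 1.149448
Link Feb 2022→Mar 2022:
ΣP(Mar 2022)Q(Feb 2022) = 2369.54×7 + 122.19×13 + 97.70×26 + 141.82×46 = 16586.78 + 1588.47 + 2540.2 + 6523.72 = 27239.17
ΣP(Feb 2022)Q(Feb 2022) = 1841.89×7 + 123.47×13 + 96.28×26 + 144.93×46 = 12893.23 + 1605.11 + 2503.28 + 6666.78 = 23668.4
link = 27239.17/23668.4 = 1.150867
Link Mar 2022→Apr 2022:
ΣP(Apr 2022)Q(Mar 2022) = 2617.31×6 + 115.80×14 + 89.03×21 + 165.27×42 = 15703.86 + 1621.2 + 1869.63 + 6941.34 = 26136.03
ΣP(Mar 2022)Q(Mar 2022) = 2369.54×6 + 122.19×14 + 97.70×21 + 141.82×42 = 14217.24 + 1710.66 + 2051.7 + 5956.44 = 23936.04
link = 26136.03/23936.04 = 1.091911
Chained index = 100 × 1.149448 × 1.150867 × 1.091911 = 144.4447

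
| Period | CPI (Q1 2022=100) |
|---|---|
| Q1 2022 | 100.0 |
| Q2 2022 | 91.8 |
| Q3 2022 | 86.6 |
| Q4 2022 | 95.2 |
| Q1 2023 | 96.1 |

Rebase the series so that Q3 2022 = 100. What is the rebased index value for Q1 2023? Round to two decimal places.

110.97

Rebased(Q1 2023) = 96.1 / 86.6 × 100 = 110.9700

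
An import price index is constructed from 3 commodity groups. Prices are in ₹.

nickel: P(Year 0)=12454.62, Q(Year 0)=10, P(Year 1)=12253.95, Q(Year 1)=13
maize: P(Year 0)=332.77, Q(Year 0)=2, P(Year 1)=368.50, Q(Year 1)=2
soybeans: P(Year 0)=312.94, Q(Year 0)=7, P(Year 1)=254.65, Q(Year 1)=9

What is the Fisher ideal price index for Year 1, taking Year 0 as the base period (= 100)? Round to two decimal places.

Laspeyres component (base-period weights):
ΣP(Year 1)Q(Year 0) = 12253.95×10 + 368.50×2 + 254.65×7 = 122539.5 + 737 + 1782.55 = 125059.05
ΣP(Year 0)Q(Year 0) = 12454.62×10 + 332.77×2 + 312.94×7 = 124546.2 + 665.54 + 2190.58 = 127402.32
L = 125059.05 / 127402.32 × 100 = 98.1607
Paasche component (current-period weights):
ΣP(Year 1)Q(Year 1) = 12253.95×13 + 368.50×2 + 254.65×9 = 159301.35 + 737 + 2291.85 = 162330.2
ΣP(Year 0)Q(Year 1) = 12454.62×13 + 332.77×2 + 312.94×9 = 161910.06 + 665.54 + 2816.46 = 165392.06
P = 162330.2 / 165392.06 × 100 = 98.1487
Fisher = √(L × P) = √(98.1607 × 98.1487) = 98.1547

98.15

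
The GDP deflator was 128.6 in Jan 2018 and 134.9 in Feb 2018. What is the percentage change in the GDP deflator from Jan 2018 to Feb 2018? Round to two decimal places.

4.90%

Change = (134.9 − 128.6) / 128.6 × 100
       = 6.3 / 128.6 × 100 = 4.8989%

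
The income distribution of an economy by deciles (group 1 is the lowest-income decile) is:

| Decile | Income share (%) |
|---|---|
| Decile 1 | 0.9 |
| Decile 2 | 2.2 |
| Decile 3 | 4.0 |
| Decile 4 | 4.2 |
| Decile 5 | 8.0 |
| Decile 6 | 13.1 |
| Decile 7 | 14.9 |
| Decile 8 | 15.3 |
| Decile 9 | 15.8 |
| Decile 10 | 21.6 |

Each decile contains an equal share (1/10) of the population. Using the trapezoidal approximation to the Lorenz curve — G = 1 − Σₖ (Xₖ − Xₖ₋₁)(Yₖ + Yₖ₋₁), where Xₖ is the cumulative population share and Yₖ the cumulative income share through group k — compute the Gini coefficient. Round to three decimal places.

Cumulative income shares Yₖ: 0.0090, 0.0310, 0.0710, 0.1130, 0.1930, 0.3240, 0.4730, 0.6260, 0.7840, 1.0000
Σ (Xₖ−Xₖ₋₁)(Yₖ+Yₖ₋₁) = (1/10)(0.0090+0.0000) + (1/10)(0.0310+0.0090) + (1/10)(0.0710+0.0310) + (1/10)(0.1130+0.0710) + (1/10)(0.1930+0.1130) + (1/10)(0.3240+0.1930) + (1/10)(0.4730+0.3240) + (1/10)(0.6260+0.4730) + (1/10)(0.7840+0.6260) + (1/10)(1.0000+0.7840)
  = 0.0009 + 0.0040 + 0.0102 + 0.0184 + 0.0306 + 0.0517 + 0.0797 + 0.1099 + 0.1410 + 0.1784 = 0.6248
G = 1 − 0.6248 = 0.3752

0.375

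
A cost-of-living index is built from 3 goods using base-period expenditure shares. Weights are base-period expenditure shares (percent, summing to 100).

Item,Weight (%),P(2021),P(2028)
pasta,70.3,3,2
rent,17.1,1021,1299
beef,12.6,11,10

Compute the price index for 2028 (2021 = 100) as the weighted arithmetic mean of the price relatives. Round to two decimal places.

80.08

pasta: 70.3 × (2/3) = 70.3 × 0.666667 = 46.8667
rent: 17.1 × (1299/1021) = 17.1 × 1.272282 = 21.7560
beef: 12.6 × (10/11) = 12.6 × 0.909091 = 11.4545
Index = Σ wᵢ·(p₁ᵢ/p₀ᵢ) = 46.8667 + 21.7560 + 11.4545 = 80.0772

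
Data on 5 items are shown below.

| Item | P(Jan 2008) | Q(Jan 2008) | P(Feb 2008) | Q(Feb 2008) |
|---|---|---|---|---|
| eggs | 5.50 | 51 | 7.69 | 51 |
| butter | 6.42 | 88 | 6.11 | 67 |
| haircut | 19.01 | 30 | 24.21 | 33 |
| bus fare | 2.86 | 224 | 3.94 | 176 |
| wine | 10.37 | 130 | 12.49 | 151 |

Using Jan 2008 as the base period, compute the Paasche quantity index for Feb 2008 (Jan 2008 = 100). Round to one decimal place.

Paasche quantity index uses current-period prices as weights.
ΣP(Feb 2008)·Q(Feb 2008) = 7.69×51 + 6.11×67 + 24.21×33 + 3.94×176 + 12.49×151 = 392.19 + 409.37 + 798.93 + 693.44 + 1885.99 = 4179.92
ΣP(Feb 2008)·Q(Jan 2008) = 7.69×51 + 6.11×88 + 24.21×30 + 3.94×224 + 12.49×130 = 392.19 + 537.68 + 726.3 + 882.56 + 1623.7 = 4162.43
Index = 4179.92 / 4162.43 × 100 = 100.4202

100.4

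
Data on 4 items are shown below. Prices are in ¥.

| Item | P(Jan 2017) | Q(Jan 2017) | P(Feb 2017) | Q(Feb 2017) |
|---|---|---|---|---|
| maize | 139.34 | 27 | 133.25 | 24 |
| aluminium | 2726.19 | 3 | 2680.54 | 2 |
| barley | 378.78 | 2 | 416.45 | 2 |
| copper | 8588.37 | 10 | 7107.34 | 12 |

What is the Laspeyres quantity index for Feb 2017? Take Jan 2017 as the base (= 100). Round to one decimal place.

Laspeyres quantity index uses base-period prices as weights.
ΣP(Jan 2017)·Q(Feb 2017) = 139.34×24 + 2726.19×2 + 378.78×2 + 8588.37×12 = 3344.16 + 5452.38 + 757.56 + 103060.44 = 112614.54
ΣP(Jan 2017)·Q(Jan 2017) = 139.34×27 + 2726.19×3 + 378.78×2 + 8588.37×10 = 3762.18 + 8178.57 + 757.56 + 85883.7 = 98582.01
Index = 112614.54 / 98582.01 × 100 = 114.2344

114.2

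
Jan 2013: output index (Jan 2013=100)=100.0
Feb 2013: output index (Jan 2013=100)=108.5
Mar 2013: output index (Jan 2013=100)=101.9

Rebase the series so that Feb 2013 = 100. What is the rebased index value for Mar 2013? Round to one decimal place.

Rebased(Mar 2013) = 101.9 / 108.5 × 100 = 93.9171

93.9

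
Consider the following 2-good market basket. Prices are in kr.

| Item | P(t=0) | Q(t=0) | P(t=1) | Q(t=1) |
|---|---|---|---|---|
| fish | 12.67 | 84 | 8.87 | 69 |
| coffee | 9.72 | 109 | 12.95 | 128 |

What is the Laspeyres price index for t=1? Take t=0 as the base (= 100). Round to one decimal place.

101.5

Laspeyres price index uses base-period quantities as weights.
ΣP(t=1)·Q(t=0) = 8.87×84 + 12.95×109 = 745.08 + 1411.55 = 2156.63
ΣP(t=0)·Q(t=0) = 12.67×84 + 9.72×109 = 1064.28 + 1059.48 = 2123.76
Index = 2156.63 / 2123.76 × 100 = 101.5477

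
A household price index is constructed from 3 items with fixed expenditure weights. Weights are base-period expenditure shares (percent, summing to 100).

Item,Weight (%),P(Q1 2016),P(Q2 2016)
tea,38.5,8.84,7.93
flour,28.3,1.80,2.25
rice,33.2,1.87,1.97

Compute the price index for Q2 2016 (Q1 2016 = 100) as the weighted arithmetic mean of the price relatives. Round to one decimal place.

tea: 38.5 × (7.93/8.84) = 38.5 × 0.897059 = 34.5368
flour: 28.3 × (2.25/1.80) = 28.3 × 1.250000 = 35.3750
rice: 33.2 × (1.97/1.87) = 33.2 × 1.053476 = 34.9754
Index = Σ wᵢ·(p₁ᵢ/p₀ᵢ) = 34.5368 + 35.3750 + 34.9754 = 104.8872

104.9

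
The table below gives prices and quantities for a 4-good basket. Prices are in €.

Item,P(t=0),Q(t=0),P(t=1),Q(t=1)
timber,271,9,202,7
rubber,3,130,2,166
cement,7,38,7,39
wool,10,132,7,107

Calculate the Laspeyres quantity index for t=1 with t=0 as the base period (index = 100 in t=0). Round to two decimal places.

Laspeyres quantity index uses base-period prices as weights.
ΣP(t=0)·Q(t=1) = 271×7 + 3×166 + 7×39 + 10×107 = 1897 + 498 + 273 + 1070 = 3738
ΣP(t=0)·Q(t=0) = 271×9 + 3×130 + 7×38 + 10×132 = 2439 + 390 + 266 + 1320 = 4415
Index = 3738 / 4415 × 100 = 84.6659

84.67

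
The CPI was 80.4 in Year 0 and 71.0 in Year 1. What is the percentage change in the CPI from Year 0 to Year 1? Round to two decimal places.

-11.69%

Change = (71.0 − 80.4) / 80.4 × 100
       = -9.4 / 80.4 × 100 = -11.6915%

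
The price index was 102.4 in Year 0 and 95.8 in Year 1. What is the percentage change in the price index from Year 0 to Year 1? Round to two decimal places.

-6.45%

Change = (95.8 − 102.4) / 102.4 × 100
       = -6.6 / 102.4 × 100 = -6.4453%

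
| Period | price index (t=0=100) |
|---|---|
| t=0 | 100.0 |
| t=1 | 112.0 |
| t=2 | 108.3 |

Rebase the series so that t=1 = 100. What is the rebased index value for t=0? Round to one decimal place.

Rebased(t=0) = 100.0 / 112.0 × 100 = 89.2857

89.3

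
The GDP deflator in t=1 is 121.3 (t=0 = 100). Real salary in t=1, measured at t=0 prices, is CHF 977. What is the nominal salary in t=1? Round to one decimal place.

1185.1

Nominal = Real × (Index/100) = 977 × (121.3/100)
        = 977 × 1.213 = 1185.1010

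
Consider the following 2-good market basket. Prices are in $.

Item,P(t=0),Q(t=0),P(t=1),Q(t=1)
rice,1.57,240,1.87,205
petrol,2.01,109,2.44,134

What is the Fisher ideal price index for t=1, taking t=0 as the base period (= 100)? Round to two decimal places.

120.05

Laspeyres component (base-period weights):
ΣP(t=1)Q(t=0) = 1.87×240 + 2.44×109 = 448.8 + 265.96 = 714.76
ΣP(t=0)Q(t=0) = 1.57×240 + 2.01×109 = 376.8 + 219.09 = 595.89
L = 714.76 / 595.89 × 100 = 119.9483
Paasche component (current-period weights):
ΣP(t=1)Q(t=1) = 1.87×205 + 2.44×134 = 383.35 + 326.96 = 710.31
ΣP(t=0)Q(t=1) = 1.57×205 + 2.01×134 = 321.85 + 269.34 = 591.19
P = 710.31 / 591.19 × 100 = 120.1492
Fisher = √(L × P) = √(119.9483 × 120.1492) = 120.0487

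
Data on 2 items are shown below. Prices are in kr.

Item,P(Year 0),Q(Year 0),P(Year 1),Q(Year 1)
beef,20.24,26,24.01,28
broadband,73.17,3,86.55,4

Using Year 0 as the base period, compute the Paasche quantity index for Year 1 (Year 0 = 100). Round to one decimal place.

Paasche quantity index uses current-period prices as weights.
ΣP(Year 1)·Q(Year 1) = 24.01×28 + 86.55×4 = 672.28 + 346.2 = 1018.48
ΣP(Year 1)·Q(Year 0) = 24.01×26 + 86.55×3 = 624.26 + 259.65 = 883.91
Index = 1018.48 / 883.91 × 100 = 115.2244

115.2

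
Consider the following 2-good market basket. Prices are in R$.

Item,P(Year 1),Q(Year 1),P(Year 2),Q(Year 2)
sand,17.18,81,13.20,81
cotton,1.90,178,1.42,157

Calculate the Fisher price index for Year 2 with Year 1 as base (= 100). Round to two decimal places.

76.44

Laspeyres component (base-period weights):
ΣP(Year 2)Q(Year 1) = 13.20×81 + 1.42×178 = 1069.2 + 252.76 = 1321.96
ΣP(Year 1)Q(Year 1) = 17.18×81 + 1.90×178 = 1391.58 + 338.2 = 1729.78
L = 1321.96 / 1729.78 × 100 = 76.4236
Paasche component (current-period weights):
ΣP(Year 2)Q(Year 2) = 13.20×81 + 1.42×157 = 1069.2 + 222.94 = 1292.14
ΣP(Year 1)Q(Year 2) = 17.18×81 + 1.90×157 = 1391.58 + 298.3 = 1689.88
P = 1292.14 / 1689.88 × 100 = 76.4634
Fisher = √(L × P) = √(76.4236 × 76.4634) = 76.4435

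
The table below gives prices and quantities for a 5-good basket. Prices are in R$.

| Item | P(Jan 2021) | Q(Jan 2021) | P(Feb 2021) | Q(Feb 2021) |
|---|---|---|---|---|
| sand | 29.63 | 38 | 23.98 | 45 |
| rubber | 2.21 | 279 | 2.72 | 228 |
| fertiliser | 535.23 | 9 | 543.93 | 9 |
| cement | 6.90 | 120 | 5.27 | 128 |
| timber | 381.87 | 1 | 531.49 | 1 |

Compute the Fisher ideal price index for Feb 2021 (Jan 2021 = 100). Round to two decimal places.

Laspeyres component (base-period weights):
ΣP(Feb 2021)Q(Jan 2021) = 23.98×38 + 2.72×279 + 543.93×9 + 5.27×120 + 531.49×1 = 911.24 + 758.88 + 4895.37 + 632.4 + 531.49 = 7729.38
ΣP(Jan 2021)Q(Jan 2021) = 29.63×38 + 2.21×279 + 535.23×9 + 6.90×120 + 381.87×1 = 1125.94 + 616.59 + 4817.07 + 828 + 381.87 = 7769.47
L = 7729.38 / 7769.47 × 100 = 99.4840
Paasche component (current-period weights):
ΣP(Feb 2021)Q(Feb 2021) = 23.98×45 + 2.72×228 + 543.93×9 + 5.27×128 + 531.49×1 = 1079.1 + 620.16 + 4895.37 + 674.56 + 531.49 = 7800.68
ΣP(Jan 2021)Q(Feb 2021) = 29.63×45 + 2.21×228 + 535.23×9 + 6.90×128 + 381.87×1 = 1333.35 + 503.88 + 4817.07 + 883.2 + 381.87 = 7919.37
P = 7800.68 / 7919.37 × 100 = 98.5013
Fisher = √(L × P) = √(99.4840 × 98.5013) = 98.9914

98.99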